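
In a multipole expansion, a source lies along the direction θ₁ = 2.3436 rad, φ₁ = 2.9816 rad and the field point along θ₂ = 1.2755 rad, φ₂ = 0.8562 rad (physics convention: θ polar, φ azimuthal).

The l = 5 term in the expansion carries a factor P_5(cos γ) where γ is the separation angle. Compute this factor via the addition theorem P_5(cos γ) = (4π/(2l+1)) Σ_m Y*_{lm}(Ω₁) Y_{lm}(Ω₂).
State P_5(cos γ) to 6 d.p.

Term-by-term m-sum for l=5 (normalisation 4π/11 = 1.142397):
  m=-5: Y*=-0.060833+0.062632i  Y=-0.155550+0.337930i  product -0.011702-0.030300i
  m=-4: Y*=-0.215958+0.160780i  Y=-0.343595+0.099997i  product +0.058125-0.076838i
  m=-3: Y*=-0.381384+0.198542i  Y=+0.060520+0.039047i  product -0.030834-0.002876i
  m=-2: Y*=-0.266106+0.088180i  Y=+0.047524+0.333370i  product -0.042043-0.084521i
  m=-1: Y*=+0.188986-0.030497i  Y=-0.007046+0.008121i  product -0.001084+0.001750i
  m=+0: Y*=+0.338992-0.000000i  Y=+0.324128+0.000000i  product +0.109877+0.000000i
  m=+1: Y*=-0.188986-0.030497i  Y=+0.007046+0.008121i  product -0.001084-0.001750i
  m=+2: Y*=-0.266106-0.088180i  Y=+0.047524-0.333370i  product -0.042043+0.084521i
  m=+3: Y*=+0.381384+0.198542i  Y=-0.060520+0.039047i  product -0.030834+0.002876i
  m=+4: Y*=-0.215958-0.160780i  Y=-0.343595-0.099997i  product +0.058125+0.076838i
  m=+5: Y*=+0.060833+0.062632i  Y=+0.155550+0.337930i  product -0.011702+0.030300i
Accumulated sum +0.054799-0.000000i; after 4π/(2l+1) scaling, +0.062602-0.000000i ⇒ P_5 = 0.062602

0.062602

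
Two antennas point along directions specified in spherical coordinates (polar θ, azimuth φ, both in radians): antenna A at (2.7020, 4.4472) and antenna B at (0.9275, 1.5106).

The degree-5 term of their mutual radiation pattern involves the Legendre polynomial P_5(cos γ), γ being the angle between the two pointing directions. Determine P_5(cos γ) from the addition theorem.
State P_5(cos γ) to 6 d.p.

0.176228

Summing Y*_{l m}(θ₁,φ₁)·Y_{l m}(θ₂,φ₂) over m ∈ [−5, 5]; prefactor 4π/(2·5+1) = 1.142397:
  m=-5: -0.00629 - 0.00157j × 0.04512 - 0.14536j = -0.00051 + 0.00084j  (running Σ = -0.00051 + 0.00084j)
  m=-4: -0.02127 + 0.03802j × 0.35042 + 0.08605j = -0.01072 + 0.01149j  (running Σ = -0.01124 + 0.01234j)
  m=-3: 0.12132 + 0.11887j × -0.07124 + 0.39018j = -0.05502 + 0.03887j  (running Σ = -0.06626 + 0.05120j)
  m=-2: 0.34902 - 0.20467j × -0.05131 - 0.00621j = -0.01918 + 0.00833j  (running Σ = -0.08544 + 0.05954j)
  m=-1: -0.12924 - 0.47587j × -0.02033 + 0.33730j = 0.16314 - 0.03392j  (running Σ = 0.07770 + 0.02562j)
  m=0: 0.00801 + 0.00000j × -0.14243 + 0.00000j = -0.00114 + 0.00000j  (running Σ = 0.07656 + 0.02562j)
  m=1: 0.12924 - 0.47587j × 0.02033 + 0.33730j = 0.16314 + 0.03392j  (running Σ = 0.23970 + 0.05954j)
  m=2: 0.34902 + 0.20467j × -0.05131 + 0.00621j = -0.01918 - 0.00833j  (running Σ = 0.22052 + 0.05120j)
  m=3: -0.12132 + 0.11887j × 0.07124 + 0.39018j = -0.05502 - 0.03887j  (running Σ = 0.16550 + 0.01234j)
  m=4: -0.02127 - 0.03802j × 0.35042 - 0.08605j = -0.01072 - 0.01149j  (running Σ = 0.15477 + 0.00084j)
  m=5: 0.00629 - 0.00157j × -0.04512 - 0.14536j = -0.00051 - 0.00084j  (running Σ = 0.15426 + 0.00000j)
Accumulated sum 0.15426 + 0.00000j; after 4π/(2l+1) scaling, 0.17623 + 0.00000j ⇒ P_5 = 0.176228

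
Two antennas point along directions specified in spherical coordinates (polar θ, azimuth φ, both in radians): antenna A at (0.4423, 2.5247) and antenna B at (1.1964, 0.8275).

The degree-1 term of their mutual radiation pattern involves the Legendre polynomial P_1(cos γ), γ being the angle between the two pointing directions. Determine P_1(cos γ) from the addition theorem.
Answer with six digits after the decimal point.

Term-by-term m-sum for l=1 (normalisation 4π/3 = 4.188790):
  term(m=-1) = -0.005995+0.047173i   from Y*(Ω₁)=-0.120621+0.085548i, Y(Ω₂)=+0.217606-0.236747i
  term(m=+0) = +0.078905+0.000000i   from Y*(Ω₁)=+0.441584-0.000000i, Y(Ω₂)=+0.178687+0.000000i
  term(m=+1) = -0.005995-0.047173i   from Y*(Ω₁)=+0.120621+0.085548i, Y(Ω₂)=-0.217606-0.236747i
Σ over m = +0.066916+0.000000i; ×(4π/3) → +0.280297+0.000000i. Real part: 0.280297

0.280297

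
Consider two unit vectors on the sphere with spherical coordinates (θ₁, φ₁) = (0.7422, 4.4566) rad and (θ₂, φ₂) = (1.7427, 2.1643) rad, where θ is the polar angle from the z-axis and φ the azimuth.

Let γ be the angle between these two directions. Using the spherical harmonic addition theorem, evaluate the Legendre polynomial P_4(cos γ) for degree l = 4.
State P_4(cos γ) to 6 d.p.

-0.377269

Summing Y*_{l m}(θ₁,φ₁)·Y_{l m}(θ₂,φ₂) over m ∈ [−4, 4]; prefactor 4π/(2·4+1) = 1.396263:
  [-4]  conj(Y_{4,-4})(Ω₁) = +0.048092-0.078856i ; Y_{4,-4}(Ω₂) = -0.300081-0.289572i ; Δ = -0.037266+0.009737i
  [-3]  conj(Y_{4,-3})(Ω₁) = +0.197755+0.205018i ; Y_{4,-3}(Ω₂) = -0.200294+0.042631i ; Δ = -0.048349-0.032633i
  [-2]  conj(Y_{4,-2})(Ω₁) = -0.373403+0.209641i ; Y_{4,-2}(Ω₂) = +0.096687-0.239436i ; Δ = +0.014092+0.109676i
  [-1]  conj(Y_{4,-1})(Ω₁) = -0.047819-0.182854i ; Y_{4,-1}(Ω₂) = -0.124642-0.184754i ; Δ = -0.027823+0.031626i
  [+0]  conj(Y_{4,0})(Ω₁) = -0.314091-0.000000i ; Y_{4,0}(Ω₂) = +0.227665+0.000000i ; Δ = -0.071508-0.000000i
  [+1]  conj(Y_{4,1})(Ω₁) = +0.047819-0.182854i ; Y_{4,1}(Ω₂) = +0.124642-0.184754i ; Δ = -0.027823-0.031626i
  [+2]  conj(Y_{4,2})(Ω₁) = -0.373403-0.209641i ; Y_{4,2}(Ω₂) = +0.096687+0.239436i ; Δ = +0.014092-0.109676i
  [+3]  conj(Y_{4,3})(Ω₁) = -0.197755+0.205018i ; Y_{4,3}(Ω₂) = +0.200294+0.042631i ; Δ = -0.048349+0.032633i
  [+4]  conj(Y_{4,4})(Ω₁) = +0.048092+0.078856i ; Y_{4,4}(Ω₂) = -0.300081+0.289572i ; Δ = -0.037266-0.009737i
Σ over m = -0.270199+0.000000i; ×(4π/9) → -0.377269+0.000000i. Real part: -0.377269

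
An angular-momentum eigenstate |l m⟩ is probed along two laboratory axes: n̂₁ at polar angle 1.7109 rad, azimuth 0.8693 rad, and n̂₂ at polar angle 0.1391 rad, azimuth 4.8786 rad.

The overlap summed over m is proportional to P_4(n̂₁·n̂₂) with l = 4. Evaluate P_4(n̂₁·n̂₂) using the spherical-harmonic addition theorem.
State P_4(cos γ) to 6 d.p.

Summing Y*_{l m}(θ₁,φ₁)·Y_{l m}(θ₂,φ₂) over m ∈ [−4, 4]; prefactor 4π/(2·4+1) = 1.396263:
  [-4]  conj(Y_{4,-4})(Ω₁) = -0.40171 - 0.14012j ; Y_{4,-4}(Ω₂) = 0.00013 - 0.00010j ; Δ = -0.00007 + 0.00002j
  [-3]  conj(Y_{4,-3})(Ω₁) = 0.14610 - 0.08633j ; Y_{4,-3}(Ω₂) = -0.00158 - 0.00290j ; Δ = -0.00048 - 0.00029j
  [-2]  conj(Y_{4,-2})(Ω₁) = 0.04730 - 0.27925j ; Y_{4,-2}(Ω₂) = -0.03566 + 0.01231j ; Δ = 0.00175 + 0.01054j
  [-1]  conj(Y_{4,-1})(Ω₁) = 0.12089 + 0.14309j ; Y_{4,-1}(Ω₂) = 0.04154 + 0.24764j ; Δ = -0.03041 + 0.03588j
  [+0]  conj(Y_{4,0})(Ω₁) = 0.25688 + 0.00000j ; Y_{4,0}(Ω₂) = 0.76631 + 0.00000j ; Δ = 0.19685 + 0.00000j
  [+1]  conj(Y_{4,1})(Ω₁) = -0.12089 + 0.14309j ; Y_{4,1}(Ω₂) = -0.04154 + 0.24764j ; Δ = -0.03041 - 0.03588j
  [+2]  conj(Y_{4,2})(Ω₁) = 0.04730 + 0.27925j ; Y_{4,2}(Ω₂) = -0.03566 - 0.01231j ; Δ = 0.00175 - 0.01054j
  [+3]  conj(Y_{4,3})(Ω₁) = -0.14610 - 0.08633j ; Y_{4,3}(Ω₂) = 0.00158 - 0.00290j ; Δ = -0.00048 + 0.00029j
  [+4]  conj(Y_{4,4})(Ω₁) = -0.40171 + 0.14012j ; Y_{4,4}(Ω₂) = 0.00013 + 0.00010j ; Δ = -0.00007 - 0.00002j
Σ over m = 0.13843 + 0.00000j; ×(4π/9) → 0.19328 + 0.00000j. Real part: 0.193282

0.193282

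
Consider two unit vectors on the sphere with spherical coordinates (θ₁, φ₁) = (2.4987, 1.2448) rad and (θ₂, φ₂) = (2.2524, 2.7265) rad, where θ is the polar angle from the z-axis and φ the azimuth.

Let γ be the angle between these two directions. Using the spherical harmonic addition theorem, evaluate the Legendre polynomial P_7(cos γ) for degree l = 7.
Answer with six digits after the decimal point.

Addition theorem: P_7(cos γ) = (4π/15) Σ_m Y*_{lm}(Ω₁) Y_{lm}(Ω₂), m = −7…7:
  m=-7: (-0.010545, 0.009085) × (0.082802, -0.019907) = (-0.000692, 0.000962)  (running Σ = (-0.000692, 0.000962))
  m=-6: (-0.026123, -0.064432) × (0.205643, -0.156667) = (-0.015466, -0.009157)  (running Σ = (-0.016159, -0.008195))
  m=-5: (0.207862, -0.012317) × (0.208452, -0.377372) = (0.038681, -0.081009)  (running Σ = (0.022523, -0.089204))
  m=-4: (-0.106577, 0.389924) × (0.032495, -0.361797) = (0.137610, 0.051230)  (running Σ = (0.160133, -0.037974))
  m=-3: (-0.383585, -0.258394) × (0.011040, 0.032709) = (0.004217, -0.015399)  (running Σ = (0.164350, -0.053374))
  m=-2: (0.115036, -0.087813) × (0.245961, 0.269042) = (0.051920, 0.009351)  (running Σ = (0.216270, -0.044023))
  m=-1: (-0.108844, -0.321970) × (0.116916, 0.051525) = (0.003864, -0.043251)  (running Σ = (0.220133, -0.087274))
  m=0: (0.263380, -0.000000) × (-0.330255, 0.000000) = (-0.086983, 0.000000)  (running Σ = (0.133151, -0.087274))
  m=1: (0.108844, -0.321970) × (-0.116916, 0.051525) = (0.003864, 0.043251)  (running Σ = (0.137015, -0.044023))
  m=2: (0.115036, 0.087813) × (0.245961, -0.269042) = (0.051920, -0.009351)  (running Σ = (0.188934, -0.053374))
  m=3: (0.383585, -0.258394) × (-0.011040, 0.032709) = (0.004217, 0.015399)  (running Σ = (0.193151, -0.037974))
  m=4: (-0.106577, -0.389924) × (0.032495, 0.361797) = (0.137610, -0.051230)  (running Σ = (0.330762, -0.089204))
  m=5: (-0.207862, -0.012317) × (-0.208452, -0.377372) = (0.038681, 0.081009)  (running Σ = (0.369443, -0.008195))
  m=6: (-0.026123, 0.064432) × (0.205643, 0.156667) = (-0.015466, 0.009157)  (running Σ = (0.353976, 0.000962))
  m=7: (0.010545, 0.009085) × (-0.082802, -0.019907) = (-0.000692, -0.000962)  (running Σ = (0.353284, -0.000000))
Σ over m = (0.353284, -0.000000); ×(4π/15) → (0.295967, -0.000000). Real part: 0.295967

0.295967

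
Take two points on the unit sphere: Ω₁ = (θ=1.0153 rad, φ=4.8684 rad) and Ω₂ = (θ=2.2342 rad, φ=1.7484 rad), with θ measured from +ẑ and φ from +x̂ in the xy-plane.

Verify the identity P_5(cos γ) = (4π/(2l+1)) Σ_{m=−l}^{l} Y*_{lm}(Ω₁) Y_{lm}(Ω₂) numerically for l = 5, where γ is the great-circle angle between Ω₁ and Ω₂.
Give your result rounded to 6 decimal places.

Summing Y*_{l m}(θ₁,φ₁)·Y_{l m}(θ₂,φ₂) over m ∈ [−5, 5]; prefactor 4π/(2·5+1) = 1.142397:
  term(m=-5) = -0.028792+0.003121i   from Y*(Ω₁)=+0.144532-0.146085i, Y(Ω₂)=-0.109336-0.088919i
  term(m=-4) = -0.139971+0.012120i   from Y*(Ω₁)=+0.327334+0.235691i, Y(Ω₂)=-0.264053+0.227151i
  term(m=-3) = -0.129934+0.008429i   from Y*(Ω₁)=-0.143873+0.284618i, Y(Ω₂)=+0.207390+0.351688i
  term(m=-2) = +0.009522-0.000411i   from Y*(Ω₁)=+0.101721+0.032811i, Y(Ω₂)=+0.083606-0.031013i
  term(m=-1) = -0.112339+0.002426i   from Y*(Ω₁)=-0.053669+0.341212i, Y(Ω₂)=+0.057473+0.320195i
  term(m=+0) = +0.004470+0.000000i   from Y*(Ω₁)=+0.024973-0.000000i, Y(Ω₂)=+0.178990+0.000000i
  term(m=+1) = -0.112339-0.002426i   from Y*(Ω₁)=+0.053669+0.341212i, Y(Ω₂)=-0.057473+0.320195i
  term(m=+2) = +0.009522+0.000411i   from Y*(Ω₁)=+0.101721-0.032811i, Y(Ω₂)=+0.083606+0.031013i
  term(m=+3) = -0.129934-0.008429i   from Y*(Ω₁)=+0.143873+0.284618i, Y(Ω₂)=-0.207390+0.351688i
  term(m=+4) = -0.139971-0.012120i   from Y*(Ω₁)=+0.327334-0.235691i, Y(Ω₂)=-0.264053-0.227151i
  term(m=+5) = -0.028792-0.003121i   from Y*(Ω₁)=-0.144532-0.146085i, Y(Ω₂)=+0.109336-0.088919i
Accumulated sum -0.798559-0.000000i; after 4π/(2l+1) scaling, -0.912272-0.000000i ⇒ P_5 = -0.912272

-0.912272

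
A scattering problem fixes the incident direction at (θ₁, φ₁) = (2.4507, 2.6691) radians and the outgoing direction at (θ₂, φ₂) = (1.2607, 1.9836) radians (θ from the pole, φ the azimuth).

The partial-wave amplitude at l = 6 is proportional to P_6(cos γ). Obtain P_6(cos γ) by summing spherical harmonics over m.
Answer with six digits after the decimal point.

Summing Y*_{l m}(θ₁,φ₁)·Y_{l m}(θ₂,φ₂) over m ∈ [−6, 6]; prefactor 4π/(2·6+1) = 0.966644:
  m=-6: (-0.030834, -0.009763) × (0.283585, 0.222268) = (-0.006574, -0.009622)  (running Σ = (-0.006574, -0.009622))
  m=-5: (-0.096414, -0.095213) × (-0.352281, 0.189363) = (0.051995, 0.015284)  (running Σ = (0.045421, 0.005662))
  m=-4: (-0.102140, -0.309071) × (-0.000572, -0.007103) = (-0.002137, 0.000902)  (running Σ = (0.043284, 0.006565))
  m=-3: (0.070093, -0.453586) × (-0.320598, -0.110668) = (-0.072669, 0.137662)  (running Σ = (-0.029385, 0.144226))
  m=-2: (0.151090, -0.209058) × (0.078107, -0.084655) = (-0.005897, -0.029120)  (running Σ = (-0.035282, 0.115107))
  m=-1: (-0.212027, 0.108368) × (-0.119717, -0.273347) = (0.055005, 0.044983)  (running Σ = (0.019723, 0.160090))
  m=0: (-0.340598, -0.000000) × (0.141917, 0.000000) = (-0.048337, -0.000000)  (running Σ = (-0.028613, 0.160090))
  m=1: (0.212027, 0.108368) × (0.119717, -0.273347) = (0.055005, -0.044983)  (running Σ = (0.026392, 0.115107))
  m=2: (0.151090, 0.209058) × (0.078107, 0.084655) = (-0.005897, 0.029120)  (running Σ = (0.020495, 0.144226))
  m=3: (-0.070093, -0.453586) × (0.320598, -0.110668) = (-0.072669, -0.137662)  (running Σ = (-0.052174, 0.006565))
  m=4: (-0.102140, 0.309071) × (-0.000572, 0.007103) = (-0.002137, -0.000902)  (running Σ = (-0.054311, 0.005662))
  m=5: (0.096414, -0.095213) × (0.352281, 0.189363) = (0.051995, -0.015284)  (running Σ = (-0.002316, -0.009622))
  m=6: (-0.030834, 0.009763) × (0.283585, -0.222268) = (-0.006574, 0.009622)  (running Σ = (-0.008890, 0.000000))
Accumulated sum (-0.008890, 0.000000); after 4π/(2l+1) scaling, (-0.008594, 0.000000) ⇒ P_6 = -0.008594

-0.008594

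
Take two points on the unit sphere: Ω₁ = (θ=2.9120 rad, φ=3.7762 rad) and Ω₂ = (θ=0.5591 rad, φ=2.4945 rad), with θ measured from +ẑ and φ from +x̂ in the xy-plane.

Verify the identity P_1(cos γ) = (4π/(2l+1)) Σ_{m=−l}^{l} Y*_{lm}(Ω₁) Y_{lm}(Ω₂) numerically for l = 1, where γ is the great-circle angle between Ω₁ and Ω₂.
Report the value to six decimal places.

Summing Y*_{l m}(θ₁,φ₁)·Y_{l m}(θ₂,φ₂) over m ∈ [−1, 1]; prefactor 4π/(2·1+1) = 4.188790:
  term(m=-1) = +0.004108+0.013811i   from Y*(Ω₁)=-0.063319-0.046615i, Y(Ω₂)=-0.146211-0.110481i
  term(m=+0) = -0.197071-0.000000i   from Y*(Ω₁)=-0.475781-0.000000i, Y(Ω₂)=+0.414204+0.000000i
  term(m=+1) = +0.004108-0.013811i   from Y*(Ω₁)=+0.063319-0.046615i, Y(Ω₂)=+0.146211-0.110481i
Total Σ_m = -0.188855+0.000000i. Multiply by 4.188790: -0.791074+0.000000i. P_1(cos γ) = -0.791074

-0.791074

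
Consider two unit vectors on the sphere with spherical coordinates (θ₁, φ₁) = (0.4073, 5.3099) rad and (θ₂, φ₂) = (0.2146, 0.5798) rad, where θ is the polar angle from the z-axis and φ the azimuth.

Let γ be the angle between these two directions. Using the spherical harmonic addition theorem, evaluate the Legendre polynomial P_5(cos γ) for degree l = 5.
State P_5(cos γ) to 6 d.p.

Expand P_5 via completeness: Σ_{m} conj(Y_{5,m}) at Ω₁ times Y_{5,m} at Ω₂ —
  term(m=-5) = (0.000000, -0.000001)   from Y*(Ω₁)=(0.000695, 0.004474), Y(Ω₂)=(-0.000197, -0.000049)
  term(m=-4) = (0.000098, 0.000007)   from Y*(Ω₁)=(-0.024246, 0.022657), Y(Ω₂)=(-0.002007, -0.002161)
  term(m=-3) = (-0.000191, 0.003588)   from Y*(Ω₁)=(-0.138195, -0.031155), Y(Ω₂)=(-0.004256, -0.025005)
  term(m=-2) = (-0.052237, -0.001851)   from Y*(Ω₁)=(-0.137043, -0.347366), Y(Ω₂)=(0.055949, -0.128307)
  term(m=-1) = (0.004280, -0.241646)   from Y*(Ω₁)=(0.294313, -0.432502), Y(Ω₂)=(0.386484, -0.253102)
  term(m=+0) = (0.052388, 0.000000)   from Y*(Ω₁)=(0.082016, -0.000000), Y(Ω₂)=(0.638750, 0.000000)
  term(m=+1) = (0.004280, 0.241646)   from Y*(Ω₁)=(-0.294313, -0.432502), Y(Ω₂)=(-0.386484, -0.253102)
  term(m=+2) = (-0.052237, 0.001851)   from Y*(Ω₁)=(-0.137043, 0.347366), Y(Ω₂)=(0.055949, 0.128307)
  term(m=+3) = (-0.000191, -0.003588)   from Y*(Ω₁)=(0.138195, -0.031155), Y(Ω₂)=(0.004256, -0.025005)
  term(m=+4) = (0.000098, -0.000007)   from Y*(Ω₁)=(-0.024246, -0.022657), Y(Ω₂)=(-0.002007, 0.002161)
  term(m=+5) = (0.000000, 0.000001)   from Y*(Ω₁)=(-0.000695, 0.004474), Y(Ω₂)=(0.000197, -0.000049)
Total Σ_m = (-0.043711, -0.000000). Multiply by 1.142397: (-0.049936, -0.000000). P_5(cos γ) = -0.049936

-0.049936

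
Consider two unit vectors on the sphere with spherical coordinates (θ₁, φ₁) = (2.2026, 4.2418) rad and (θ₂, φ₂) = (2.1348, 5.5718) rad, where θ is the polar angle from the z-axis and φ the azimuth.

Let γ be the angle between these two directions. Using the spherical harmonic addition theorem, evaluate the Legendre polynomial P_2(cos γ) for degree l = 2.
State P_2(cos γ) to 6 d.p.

Expand P_2 via completeness: Σ_{m} conj(Y_{2,m}) at Ω₁ times Y_{2,m} at Ω₂ —
  m=-2: (-0.148115, 0.203306) × (0.040690, 0.272872) = (-0.061503, -0.032144)  (running Σ = (-0.061503, -0.032144))
  m=-1: (0.166942, 0.328170) × (-0.264370, -0.227871) = (0.030646, -0.124799)  (running Σ = (-0.030857, -0.156943))
  m=0: (0.014643, -0.000000) × (-0.045004, 0.000000) = (-0.000659, 0.000000)  (running Σ = (-0.031516, -0.156943))
  m=1: (-0.166942, 0.328170) × (0.264370, -0.227871) = (0.030646, 0.124799)  (running Σ = (-0.000871, -0.032144))
  m=2: (-0.148115, -0.203306) × (0.040690, -0.272872) = (-0.061503, 0.032144)  (running Σ = (-0.062374, 0.000000))
Accumulated sum (-0.062374, 0.000000); after 4π/(2l+1) scaling, (-0.156763, 0.000000) ⇒ P_2 = -0.156763

-0.156763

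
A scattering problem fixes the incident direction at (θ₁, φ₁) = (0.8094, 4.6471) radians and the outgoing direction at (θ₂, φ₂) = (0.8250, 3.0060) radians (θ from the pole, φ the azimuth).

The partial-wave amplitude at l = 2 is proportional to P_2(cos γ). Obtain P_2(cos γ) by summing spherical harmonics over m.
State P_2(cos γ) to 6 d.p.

-0.221607

Addition theorem: P_2(cos γ) = (4π/5) Σ_m Y*_{lm}(Ω₁) Y_{lm}(Ω₂), m = −2…2:
  m=-2: (-0.200682, 0.026355) × (0.200801, 0.055830) = (-0.041769, -0.005912)  (running Σ = (-0.041769, -0.005912))
  m=-1: (-0.025173, -0.385007) × (-0.381529, -0.052052) = (-0.010436, 0.148202)  (running Σ = (-0.052205, 0.142290))
  m=0: (0.134995, -0.000000) × (0.120265, 0.000000) = (0.016235, 0.000000)  (running Σ = (-0.035970, 0.142290))
  m=1: (0.025173, -0.385007) × (0.381529, -0.052052) = (-0.010436, -0.148202)  (running Σ = (-0.046406, -0.005912))
  m=2: (-0.200682, -0.026355) × (0.200801, -0.055830) = (-0.041769, 0.005912)  (running Σ = (-0.088175, -0.000000))
Total Σ_m = (-0.088175, -0.000000). Multiply by 2.513274: (-0.221607, -0.000000). P_2(cos γ) = -0.221607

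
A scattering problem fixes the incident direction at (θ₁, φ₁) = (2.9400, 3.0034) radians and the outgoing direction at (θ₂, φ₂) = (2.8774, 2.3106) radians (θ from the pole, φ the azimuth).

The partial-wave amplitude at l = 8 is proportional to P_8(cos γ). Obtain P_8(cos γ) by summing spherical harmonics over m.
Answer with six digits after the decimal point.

Addition theorem: P_8(cos γ) = (4π/17) Σ_m Y*_{lm}(Ω₁) Y_{lm}(Ω₂), m = −8…8:
  term(m=-8) = 0.00000 - 0.00000j   from Y*(Ω₁)=0.00000 - 0.00000j, Y(Ω₂)=0.00001 + 0.00000j
  term(m=-7) = 0.00000 - 0.00000j   from Y*(Ω₁)=0.00001 - 0.00002j, Y(Ω₂)=0.00015 - 0.00007j
  term(m=-6) = -0.00000 - 0.00000j   from Y*(Ω₁)=0.00022 - 0.00024j, Y(Ω₂)=0.00042 - 0.00149j
  term(m=-5) = -0.00003 - 0.00001j   from Y*(Ω₁)=0.00225 - 0.00186j, Y(Ω₂)=-0.00553 - 0.00888j
  term(m=-4) = -0.00095 + 0.00037j   from Y*(Ω₁)=0.01663 - 0.01026j, Y(Ω₂)=-0.05137 - 0.00947j
  term(m=-3) = -0.00885 + 0.01592j   from Y*(Ω₁)=0.08789 - 0.03868j, Y(Ω₂)=-0.15118 + 0.11460j
  term(m=-2) = 0.02831 + 0.15109j   from Y*(Ω₁)=0.31593 - 0.08961j, Y(Ω₂)=-0.04263 + 0.46616j
  term(m=-1) = 0.33401 + 0.27724j   from Y*(Ω₁)=0.66854 - 0.09298j, Y(Ω₂)=0.43354 + 0.47499j
  term(m=+0) = 0.04491 + 0.00000j   from Y*(Ω₁)=0.45467 + 0.00000j, Y(Ω₂)=0.09878 + 0.00000j
  term(m=+1) = 0.33401 - 0.27724j   from Y*(Ω₁)=-0.66854 - 0.09298j, Y(Ω₂)=-0.43354 + 0.47499j
  term(m=+2) = 0.02831 - 0.15109j   from Y*(Ω₁)=0.31593 + 0.08961j, Y(Ω₂)=-0.04263 - 0.46616j
  term(m=+3) = -0.00885 - 0.01592j   from Y*(Ω₁)=-0.08789 - 0.03868j, Y(Ω₂)=0.15118 + 0.11460j
  term(m=+4) = -0.00095 - 0.00037j   from Y*(Ω₁)=0.01663 + 0.01026j, Y(Ω₂)=-0.05137 + 0.00947j
  term(m=+5) = -0.00003 + 0.00001j   from Y*(Ω₁)=-0.00225 - 0.00186j, Y(Ω₂)=0.00553 - 0.00888j
  term(m=+6) = -0.00000 + 0.00000j   from Y*(Ω₁)=0.00022 + 0.00024j, Y(Ω₂)=0.00042 + 0.00149j
  term(m=+7) = 0.00000 + 0.00000j   from Y*(Ω₁)=-0.00001 - 0.00002j, Y(Ω₂)=-0.00015 - 0.00007j
  term(m=+8) = 0.00000 + 0.00000j   from Y*(Ω₁)=0.00000 + 0.00000j, Y(Ω₂)=0.00001 - 0.00000j
Accumulated sum 0.74986 + 0.00000j; after 4π/(2l+1) scaling, 0.55430 + 0.00000j ⇒ P_8 = 0.554298

0.554298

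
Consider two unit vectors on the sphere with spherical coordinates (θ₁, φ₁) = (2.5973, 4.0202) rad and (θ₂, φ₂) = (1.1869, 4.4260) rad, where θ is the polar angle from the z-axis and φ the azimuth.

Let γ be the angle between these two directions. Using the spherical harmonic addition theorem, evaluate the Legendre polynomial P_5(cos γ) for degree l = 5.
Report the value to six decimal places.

Addition theorem: P_5(cos γ) = (4π/11) Σ_m Y*_{lm}(Ω₁) Y_{lm}(Ω₂), m = −5…5:
  m=-5: Y*=+0.005425+0.016405i  Y=-0.315020+0.044024i  product -0.002431-0.004929i
  m=-4: Y*=+0.084070+0.032882i  Y=+0.167617+0.370119i  product +0.001921+0.036627i
  m=-3: Y*=+0.234747-0.130007i  Y=+0.054819-0.047274i  product +0.006723-0.018224i
  m=-2: Y*=+0.086146-0.456744i  Y=+0.265615+0.171294i  product +0.101119-0.106562i
  m=-1: Y*=-0.211918-0.255624i  Y=+0.046194-0.156866i  product -0.049888+0.021434i
  m=+0: Y*=+0.248724-0.000000i  Y=+0.281222+0.000000i  product +0.069947+0.000000i
  m=+1: Y*=+0.211918-0.255624i  Y=-0.046194-0.156866i  product -0.049888-0.021434i
  m=+2: Y*=+0.086146+0.456744i  Y=+0.265615-0.171294i  product +0.101119+0.106562i
  m=+3: Y*=-0.234747-0.130007i  Y=-0.054819-0.047274i  product +0.006723+0.018224i
  m=+4: Y*=+0.084070-0.032882i  Y=+0.167617-0.370119i  product +0.001921-0.036627i
  m=+5: Y*=-0.005425+0.016405i  Y=+0.315020+0.044024i  product -0.002431+0.004929i
Total Σ_m = +0.184834+0.000000i. Multiply by 1.142397: +0.211154+0.000000i. P_5(cos γ) = 0.211154

0.211154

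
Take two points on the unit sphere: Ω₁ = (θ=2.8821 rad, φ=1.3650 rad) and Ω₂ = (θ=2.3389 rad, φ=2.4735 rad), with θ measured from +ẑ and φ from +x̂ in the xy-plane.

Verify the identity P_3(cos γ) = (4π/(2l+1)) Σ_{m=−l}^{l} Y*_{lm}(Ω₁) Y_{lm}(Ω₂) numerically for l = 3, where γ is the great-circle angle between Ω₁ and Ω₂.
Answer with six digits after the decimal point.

Term-by-term m-sum for l=3 (normalisation 4π/7 = 1.795196):
  term(m=-3) = -0.00108 + 0.00020j   from Y*(Ω₁)=-0.00408 - 0.00575j, Y(Ω₂)=0.06520 - 0.14087j
  term(m=-2) = -0.01438 - 0.01907j   from Y*(Ω₁)=0.05960 - 0.02602j, Y(Ω₂)=-0.08538 - 0.35724j
  term(m=-1) = 0.04461 - 0.08952j   from Y*(Ω₁)=0.06220 + 0.29798j, Y(Ω₂)=-0.25793 - 0.20354j
  term(m=+0) = -0.09163 + 0.00000j   from Y*(Ω₁)=-0.60263 + 0.00000j, Y(Ω₂)=0.15205 + 0.00000j
  term(m=+1) = 0.04461 + 0.08952j   from Y*(Ω₁)=-0.06220 + 0.29798j, Y(Ω₂)=0.25793 - 0.20354j
  term(m=+2) = -0.01438 + 0.01907j   from Y*(Ω₁)=0.05960 + 0.02602j, Y(Ω₂)=-0.08538 + 0.35724j
  term(m=+3) = -0.00108 - 0.00020j   from Y*(Ω₁)=0.00408 - 0.00575j, Y(Ω₂)=-0.06520 - 0.14087j
Accumulated sum -0.03333 - 0.00000j; after 4π/(2l+1) scaling, -0.05984 - 0.00000j ⇒ P_3 = -0.059843

-0.059843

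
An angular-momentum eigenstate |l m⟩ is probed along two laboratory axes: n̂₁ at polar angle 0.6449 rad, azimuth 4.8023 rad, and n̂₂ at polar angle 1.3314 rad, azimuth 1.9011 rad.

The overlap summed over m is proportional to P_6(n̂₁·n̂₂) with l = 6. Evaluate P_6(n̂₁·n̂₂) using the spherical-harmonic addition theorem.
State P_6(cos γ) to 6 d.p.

0.264927

Expand P_6 via completeness: Σ_{m} conj(Y_{6,m}) at Ω₁ times Y_{6,m} at Ω₂ —
  term(m=-6) = +0.001186-0.009180i   from Y*(Ω₁)=-0.019555-0.011708i, Y(Ω₂)=+0.162256+0.372273i
  term(m=-5) = -0.012994+0.033617i   from Y*(Ω₁)=+0.045614-0.094536i, Y(Ω₂)=-0.342240+0.027686i
  term(m=-4) = -0.019474+0.027909i   from Y*(Ω₁)=+0.262725+0.098784i, Y(Ω₂)=-0.029948+0.117491i
  term(m=-3) = +0.115283-0.101351i   from Y*(Ω₁)=-0.121283+0.438683i, Y(Ω₂)=-0.282125-0.184793i
  term(m=-2) = +0.008774-0.004577i   from Y*(Ω₁)=-0.343236-0.062395i, Y(Ω₂)=-0.022399+0.017406i
  term(m=-1) = +0.043614-0.010691i   from Y*(Ω₁)=-0.012432+0.137895i, Y(Ω₂)=-0.105190-0.306798i
  term(m=+0) = +0.001292+0.000000i   from Y*(Ω₁)=-0.397259-0.000000i, Y(Ω₂)=-0.003253+0.000000i
  term(m=+1) = +0.043614+0.010691i   from Y*(Ω₁)=+0.012432+0.137895i, Y(Ω₂)=+0.105190-0.306798i
  term(m=+2) = +0.008774+0.004577i   from Y*(Ω₁)=-0.343236+0.062395i, Y(Ω₂)=-0.022399-0.017406i
  term(m=+3) = +0.115283+0.101351i   from Y*(Ω₁)=+0.121283+0.438683i, Y(Ω₂)=+0.282125-0.184793i
  term(m=+4) = -0.019474-0.027909i   from Y*(Ω₁)=+0.262725-0.098784i, Y(Ω₂)=-0.029948-0.117491i
  term(m=+5) = -0.012994-0.033617i   from Y*(Ω₁)=-0.045614-0.094536i, Y(Ω₂)=+0.342240+0.027686i
  term(m=+6) = +0.001186+0.009180i   from Y*(Ω₁)=-0.019555+0.011708i, Y(Ω₂)=+0.162256-0.372273i
Total Σ_m = +0.274068+0.000000i. Multiply by 0.966644: +0.264927+0.000000i. P_6(cos γ) = 0.264927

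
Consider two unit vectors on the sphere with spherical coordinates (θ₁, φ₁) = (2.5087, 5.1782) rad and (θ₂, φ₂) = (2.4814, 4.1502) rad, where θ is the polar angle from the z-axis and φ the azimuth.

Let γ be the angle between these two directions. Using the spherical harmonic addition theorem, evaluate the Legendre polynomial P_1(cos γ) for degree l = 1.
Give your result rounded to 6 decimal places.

Addition theorem: P_1(cos γ) = (4π/3) Σ_m Y*_{lm}(Ω₁) Y_{lm}(Ω₂), m = −1…1:
  m=-1: Y*=(0.091785, -0.182581)  Y=(-0.112941, 0.179270)  product (0.022365, 0.037075)
  m=+0: Y*=(-0.393970, -0.000000)  Y=(-0.385934, 0.000000)  product (0.152047, 0.000000)
  m=+1: Y*=(-0.091785, -0.182581)  Y=(0.112941, 0.179270)  product (0.022365, -0.037075)
Accumulated sum (0.196777, 0.000000); after 4π/(2l+1) scaling, (0.824256, 0.000000) ⇒ P_1 = 0.824256

0.824256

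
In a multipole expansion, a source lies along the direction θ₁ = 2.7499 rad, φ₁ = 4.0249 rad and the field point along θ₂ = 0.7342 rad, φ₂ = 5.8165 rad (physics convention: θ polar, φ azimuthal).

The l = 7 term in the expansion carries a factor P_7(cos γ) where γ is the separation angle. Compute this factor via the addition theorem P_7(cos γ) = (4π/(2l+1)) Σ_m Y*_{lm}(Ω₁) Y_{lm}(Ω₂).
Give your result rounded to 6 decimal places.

0.002512

Addition theorem: P_7(cos γ) = (4π/15) Σ_m Y*_{lm}(Ω₁) Y_{lm}(Ω₂), m = −7…7:
  [-7]  conj(Y_{7,-7})(Ω₁) = -0.000588+0.000059i ; Y_{7,-7}(Ω₂) = -0.030067-0.003784i ; Δ = +0.000018+0.000000i
  [-6]  conj(Y_{7,-6})(Ω₁) = -0.002967+0.004455i ; Y_{7,-6}(Ω₂) = -0.118381+0.042073i ; Δ = +0.000164-0.000652i
  [-5]  conj(Y_{7,-5})(Ω₁) = +0.008765+0.028758i ; Y_{7,-5}(Ω₂) = -0.210957+0.220789i ; Δ = -0.008199-0.004131i
  [-4]  conj(Y_{7,-4})(Ω₁) = +0.107925+0.044570i ; Y_{7,-4}(Ω₂) = -0.133327+0.437284i ; Δ = -0.033879+0.041252i
  [-3]  conj(Y_{7,-3})(Ω₁) = +0.276591-0.148125i ; Y_{7,-3}(Ω₂) = +0.056869+0.329827i ; Δ = +0.064585+0.082804i
  [-2]  conj(Y_{7,-2})(Ω₁) = +0.104102-0.524814i ; Y_{7,-2}(Ω₂) = -0.067950-0.091757i ; Δ = -0.055229+0.026109i
  [-1]  conj(Y_{7,-1})(Ω₁) = -0.255873-0.311613i ; Y_{7,-1}(Ω₂) = -0.349120-0.175888i ; Δ = +0.034521+0.153795i
  [+0]  conj(Y_{7,0})(Ω₁) = +0.264497-0.000000i ; Y_{7,0}(Ω₂) = -0.003644+0.000000i ; Δ = -0.000964+0.000000i
  [+1]  conj(Y_{7,1})(Ω₁) = +0.255873-0.311613i ; Y_{7,1}(Ω₂) = +0.349120-0.175888i ; Δ = +0.034521-0.153795i
  [+2]  conj(Y_{7,2})(Ω₁) = +0.104102+0.524814i ; Y_{7,2}(Ω₂) = -0.067950+0.091757i ; Δ = -0.055229-0.026109i
  [+3]  conj(Y_{7,3})(Ω₁) = -0.276591-0.148125i ; Y_{7,3}(Ω₂) = -0.056869+0.329827i ; Δ = +0.064585-0.082804i
  [+4]  conj(Y_{7,4})(Ω₁) = +0.107925-0.044570i ; Y_{7,4}(Ω₂) = -0.133327-0.437284i ; Δ = -0.033879-0.041252i
  [+5]  conj(Y_{7,5})(Ω₁) = -0.008765+0.028758i ; Y_{7,5}(Ω₂) = +0.210957+0.220789i ; Δ = -0.008199+0.004131i
  [+6]  conj(Y_{7,6})(Ω₁) = -0.002967-0.004455i ; Y_{7,6}(Ω₂) = -0.118381-0.042073i ; Δ = +0.000164+0.000652i
  [+7]  conj(Y_{7,7})(Ω₁) = +0.000588+0.000059i ; Y_{7,7}(Ω₂) = +0.030067-0.003784i ; Δ = +0.000018-0.000000i
Accumulated sum +0.002999+0.000000i; after 4π/(2l+1) scaling, +0.002512+0.000000i ⇒ P_7 = 0.002512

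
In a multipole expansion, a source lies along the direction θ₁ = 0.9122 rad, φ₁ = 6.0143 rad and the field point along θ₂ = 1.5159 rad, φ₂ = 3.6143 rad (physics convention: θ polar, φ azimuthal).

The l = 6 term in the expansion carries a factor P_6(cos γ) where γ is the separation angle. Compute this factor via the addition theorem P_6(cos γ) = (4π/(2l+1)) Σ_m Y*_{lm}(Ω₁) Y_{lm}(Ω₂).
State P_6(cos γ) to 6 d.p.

Expand P_6 via completeness: Σ_{m} conj(Y_{6,m}) at Ω₁ times Y_{6,m} at Ω₂ —
  m=-6: -0.00502 - 0.11809j × -0.45659 - 0.14392j = -0.01470 + 0.05464j  (running Σ = -0.01470 + 0.05464j)
  m=-5: 0.07111 - 0.30876j × 0.06491 + 0.06396j = 0.02437 - 0.01549j  (running Σ = 0.00966 + 0.03915j)
  m=-4: 0.20696 - 0.38314j × 0.10787 + 0.32548j = 0.14703 + 0.02603j  (running Σ = 0.15669 + 0.06518j)
  m=-3: 0.15282 - 0.15946j × 0.01605 - 0.10433j = -0.01418 - 0.01850j  (running Σ = 0.14251 + 0.04667j)
  m=-2: -0.19461 + 0.11607j × 0.17985 - 0.24907j = -0.00609 + 0.06935j  (running Σ = 0.13642 + 0.11602j)
  m=-1: -0.30892 + 0.08513j × -0.09867 + 0.05046j = 0.02619 - 0.02399j  (running Σ = 0.16260 + 0.09203j)
  m=0: 0.14461 + 0.00000j × -0.29793 + 0.00000j = -0.04308 + 0.00000j  (running Σ = 0.11952 + 0.09203j)
  m=1: 0.30892 + 0.08513j × 0.09867 + 0.05046j = 0.02619 + 0.02399j  (running Σ = 0.14571 + 0.11602j)
  m=2: -0.19461 - 0.11607j × 0.17985 + 0.24907j = -0.00609 - 0.06935j  (running Σ = 0.13962 + 0.04667j)
  m=3: -0.15282 - 0.15946j × -0.01605 - 0.10433j = -0.01418 + 0.01850j  (running Σ = 0.12543 + 0.06518j)
  m=4: 0.20696 + 0.38314j × 0.10787 - 0.32548j = 0.14703 - 0.02603j  (running Σ = 0.27246 + 0.03915j)
  m=5: -0.07111 - 0.30876j × -0.06491 + 0.06396j = 0.02437 + 0.01549j  (running Σ = 0.29683 + 0.05464j)
  m=6: -0.00502 + 0.11809j × -0.45659 + 0.14392j = -0.01470 - 0.05464j  (running Σ = 0.28213 - 0.00000j)
Accumulated sum 0.28213 - 0.00000j; after 4π/(2l+1) scaling, 0.27271 - 0.00000j ⇒ P_6 = 0.272715

0.272715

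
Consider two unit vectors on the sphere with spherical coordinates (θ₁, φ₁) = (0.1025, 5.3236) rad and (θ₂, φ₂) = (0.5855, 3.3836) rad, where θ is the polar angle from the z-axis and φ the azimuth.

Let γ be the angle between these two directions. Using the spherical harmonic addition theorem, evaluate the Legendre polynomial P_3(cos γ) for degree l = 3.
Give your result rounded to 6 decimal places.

Term-by-term m-sum for l=3 (normalisation 4π/7 = 1.795196):
  m=-3: Y*=-0.00043 - 0.00012j  Y=-0.05265 + 0.04675j  product 0.00003 - 0.00001j
  m=-2: Y*=-0.00363 - 0.01000j  Y=0.23024 - 0.12104j  product -0.00205 - 0.00186j
  m=-1: Y*=0.07491 - 0.10691j  Y=-0.42881 + 0.10585j  product -0.02081 + 0.05377j
  m=+0: Y*=0.72300 + 0.00000j  Y=0.14714 + 0.00000j  product 0.10638 + 0.00000j
  m=+1: Y*=-0.07491 - 0.10691j  Y=0.42881 + 0.10585j  product -0.02081 - 0.05377j
  m=+2: Y*=-0.00363 + 0.01000j  Y=0.23024 + 0.12104j  product -0.00205 + 0.00186j
  m=+3: Y*=0.00043 - 0.00012j  Y=0.05265 + 0.04675j  product 0.00003 + 0.00001j
Σ over m = 0.06073 - 0.00000j; ×(4π/7) → 0.10902 - 0.00000j. Real part: 0.109017

0.109017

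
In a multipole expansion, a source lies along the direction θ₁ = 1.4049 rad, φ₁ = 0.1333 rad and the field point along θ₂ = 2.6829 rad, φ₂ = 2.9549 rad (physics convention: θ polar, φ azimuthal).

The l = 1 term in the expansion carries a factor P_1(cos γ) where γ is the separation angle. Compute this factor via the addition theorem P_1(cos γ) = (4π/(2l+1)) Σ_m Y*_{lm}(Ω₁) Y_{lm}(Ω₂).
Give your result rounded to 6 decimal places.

Expand P_1 via completeness: Σ_{m} conj(Y_{1,m}) at Ω₁ times Y_{1,m} at Ω₂ —
  term(m=-1) = -0.049481-0.016397i   from Y*(Ω₁)=+0.337728+0.045288i, Y(Ω₂)=-0.150318-0.028394i
  term(m=+0) = -0.035348+0.000000i   from Y*(Ω₁)=+0.080686-0.000000i, Y(Ω₂)=-0.438097+0.000000i
  term(m=+1) = -0.049481+0.016397i   from Y*(Ω₁)=-0.337728+0.045288i, Y(Ω₂)=+0.150318-0.028394i
Total Σ_m = -0.134310+0.000000i. Multiply by 4.188790: -0.562596+0.000000i. P_1(cos γ) = -0.562596

-0.562596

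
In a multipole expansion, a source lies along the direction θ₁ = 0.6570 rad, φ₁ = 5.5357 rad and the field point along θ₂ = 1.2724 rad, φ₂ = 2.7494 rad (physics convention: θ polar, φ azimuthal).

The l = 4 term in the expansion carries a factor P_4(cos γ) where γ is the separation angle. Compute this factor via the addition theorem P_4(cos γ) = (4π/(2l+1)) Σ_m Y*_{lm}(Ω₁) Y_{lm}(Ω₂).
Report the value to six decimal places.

Summing Y*_{l m}(θ₁,φ₁)·Y_{l m}(θ₂,φ₂) over m ∈ [−4, 4]; prefactor 4π/(2·4+1) = 1.396263:
  m=-4: (-0.060865, -0.009302) × (0.000748, 0.369342) = (0.003390, -0.022487)  (running Σ = (0.003390, -0.022487))
  m=-3: (-0.140504, -0.176744) × (-0.123413, -0.296671) = (-0.035095, 0.063496)  (running Σ = (-0.031705, 0.041009))
  m=-2: (0.032034, -0.421657) × (-0.085445, -0.085272) = (-0.038693, 0.033297)  (running Σ = (-0.070398, 0.074306))
  m=-1: (0.233054, -0.216020) × (0.294207, 0.121690) = (0.094854, -0.035194)  (running Σ = (0.024456, 0.039112))
  m=0: (-0.216924, -0.000000) × (0.070726, 0.000000) = (-0.015342, -0.000000)  (running Σ = (0.009114, 0.039112))
  m=1: (-0.233054, -0.216020) × (-0.294207, 0.121690) = (0.094854, 0.035194)  (running Σ = (0.103968, 0.074306))
  m=2: (0.032034, 0.421657) × (-0.085445, 0.085272) = (-0.038693, -0.033297)  (running Σ = (0.065275, 0.041009))
  m=3: (0.140504, -0.176744) × (0.123413, -0.296671) = (-0.035095, -0.063496)  (running Σ = (0.030180, -0.022487))
  m=4: (-0.060865, 0.009302) × (0.000748, -0.369342) = (0.003390, 0.022487)  (running Σ = (0.033570, 0.000000))
Σ over m = (0.033570, 0.000000); ×(4π/9) → (0.046873, 0.000000). Real part: 0.046873

0.046873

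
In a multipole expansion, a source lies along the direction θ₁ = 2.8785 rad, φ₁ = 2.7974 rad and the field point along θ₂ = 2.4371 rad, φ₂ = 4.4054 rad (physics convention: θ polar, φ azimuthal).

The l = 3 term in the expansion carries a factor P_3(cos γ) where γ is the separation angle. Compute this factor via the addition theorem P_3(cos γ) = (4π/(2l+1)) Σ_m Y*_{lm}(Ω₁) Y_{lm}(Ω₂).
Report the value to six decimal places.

Term-by-term m-sum for l=3 (normalisation 4π/7 = 1.795196):
  m=-3: Y*=-0.00376 + 0.00630j  Y=0.09024 - 0.06858j  product 0.00009 + 0.00083j
  m=-2: Y*=-0.05154 + 0.04240j  Y=0.26697 + 0.18817j  product -0.02174 + 0.00162j
  m=-1: Y*=-0.28972 + 0.10385j  Y=-0.12035 + 0.37964j  product -0.00456 - 0.12249j
  m=+0: Y*=-0.59881 + 0.00000j  Y=0.02765 + 0.00000j  product -0.01656 + 0.00000j
  m=+1: Y*=0.28972 + 0.10385j  Y=0.12035 + 0.37964j  product -0.00456 + 0.12249j
  m=+2: Y*=-0.05154 - 0.04240j  Y=0.26697 - 0.18817j  product -0.02174 - 0.00162j
  m=+3: Y*=0.00376 + 0.00630j  Y=-0.09024 - 0.06858j  product 0.00009 - 0.00083j
Accumulated sum -0.06897 - 0.00000j; after 4π/(2l+1) scaling, -0.12381 - 0.00000j ⇒ P_3 = -0.123811

-0.123811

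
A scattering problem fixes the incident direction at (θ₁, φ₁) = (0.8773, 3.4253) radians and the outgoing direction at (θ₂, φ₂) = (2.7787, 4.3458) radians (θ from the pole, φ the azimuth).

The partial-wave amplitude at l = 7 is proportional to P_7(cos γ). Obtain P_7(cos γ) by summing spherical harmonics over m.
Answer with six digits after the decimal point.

-0.066672

Term-by-term m-sum for l=7 (normalisation 4π/15 = 0.837758):
  term(m=-7) = 0.00003 - 0.00000j   from Y*(Ω₁)=0.03208 - 0.07278j, Y(Ω₂)=0.00019 + 0.00030j
  term(m=-6) = -0.00063 - 0.00060j   from Y*(Ω₁)=-0.03242 + 0.24523j, Y(Ω₂)=-0.00206 + 0.00283j
  term(m=-5) = -0.00100 + 0.00906j   from Y*(Ω₁)=-0.06454 - 0.42061j, Y(Ω₂)=-0.02070 - 0.00555j
  term(m=-4) = 0.02963 - 0.01778j   from Y*(Ω₁)=0.16018 + 0.34383j, Y(Ω₂)=-0.00950 - 0.09060j
  term(m=-3) = 0.00117 + 0.00047j   from Y*(Ω₁)=0.00307 + 0.00350j, Y(Ω₂)=0.24055 - 0.12250j
  term(m=-2) = -0.04963 - 0.17920j   from Y*(Ω₁)=-0.30283 - 0.19300j, Y(Ω₂)=0.38475 + 0.34652j
  term(m=-1) = -0.04616 + 0.06068j   from Y*(Ω₁)=0.15169 + 0.04423j, Y(Ω₂)=-0.17295 + 0.45046j
  term(m=+0) = 0.05361 + 0.00000j   from Y*(Ω₁)=0.31753 + 0.00000j, Y(Ω₂)=0.16883 + 0.00000j
  term(m=+1) = -0.04616 - 0.06068j   from Y*(Ω₁)=-0.15169 + 0.04423j, Y(Ω₂)=0.17295 + 0.45046j
  term(m=+2) = -0.04963 + 0.17920j   from Y*(Ω₁)=-0.30283 + 0.19300j, Y(Ω₂)=0.38475 - 0.34652j
  term(m=+3) = 0.00117 - 0.00047j   from Y*(Ω₁)=-0.00307 + 0.00350j, Y(Ω₂)=-0.24055 - 0.12250j
  term(m=+4) = 0.02963 + 0.01778j   from Y*(Ω₁)=0.16018 - 0.34383j, Y(Ω₂)=-0.00950 + 0.09060j
  term(m=+5) = -0.00100 - 0.00906j   from Y*(Ω₁)=0.06454 - 0.42061j, Y(Ω₂)=0.02070 - 0.00555j
  term(m=+6) = -0.00063 + 0.00060j   from Y*(Ω₁)=-0.03242 - 0.24523j, Y(Ω₂)=-0.00206 - 0.00283j
  term(m=+7) = 0.00003 + 0.00000j   from Y*(Ω₁)=-0.03208 - 0.07278j, Y(Ω₂)=-0.00019 + 0.00030j
Accumulated sum -0.07958 + 0.00000j; after 4π/(2l+1) scaling, -0.06667 + 0.00000j ⇒ P_7 = -0.066672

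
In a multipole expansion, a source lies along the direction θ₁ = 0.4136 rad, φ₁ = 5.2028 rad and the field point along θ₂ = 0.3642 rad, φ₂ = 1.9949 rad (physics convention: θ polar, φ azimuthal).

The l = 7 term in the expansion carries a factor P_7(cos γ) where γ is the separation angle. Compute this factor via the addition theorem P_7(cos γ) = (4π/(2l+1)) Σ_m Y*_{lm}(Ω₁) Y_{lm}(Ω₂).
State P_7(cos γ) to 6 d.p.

0.107781

Addition theorem: P_7(cos γ) = (4π/15) Σ_m Y*_{lm}(Ω₁) Y_{lm}(Ω₂), m = −7…7:
  m=-7: +0.000243-0.000811i × +0.000063-0.000358i = -0.000000-0.000000i  (running Σ = -0.000000-0.000000i)
  m=-6: +0.007078-0.001428i × +0.002953+0.002007i = +0.000024+0.000010i  (running Σ = +0.000023+0.000010i)
  m=-5: +0.024235+0.029391i × -0.018570+0.011378i = -0.000784-0.000270i  (running Σ = -0.000761-0.000260i)
  m=-4: -0.052770+0.128069i × -0.011549-0.091456i = +0.012322+0.003347i  (running Σ = +0.011561+0.003087i)
  m=-3: -0.344435+0.034407i × +0.259921+0.079972i = -0.092277-0.018602i  (running Σ = -0.080716-0.015515i)
  m=-2: -0.300005-0.448090i × -0.343130+0.389187i = +0.277332+0.036995i  (running Σ = +0.196615+0.021480i)
  m=-1: +0.158098-0.296111i × -0.197191-0.436744i = -0.160500-0.010658i  (running Σ = +0.036115+0.010822i)
  m=0: -0.325136-0.000000i × -0.173538+0.000000i = +0.056423+0.000000i  (running Σ = +0.092539+0.010822i)
  m=1: -0.158098-0.296111i × +0.197191-0.436744i = -0.160500+0.010658i  (running Σ = -0.067961+0.021480i)
  m=2: -0.300005+0.448090i × -0.343130-0.389187i = +0.277332-0.036995i  (running Σ = +0.209370-0.015515i)
  m=3: +0.344435+0.034407i × -0.259921+0.079972i = -0.092277+0.018602i  (running Σ = +0.117093+0.003087i)
  m=4: -0.052770-0.128069i × -0.011549+0.091456i = +0.012322-0.003347i  (running Σ = +0.129415-0.000260i)
  m=5: -0.024235+0.029391i × +0.018570+0.011378i = -0.000784+0.000270i  (running Σ = +0.128631+0.000010i)
  m=6: +0.007078+0.001428i × +0.002953-0.002007i = +0.000024-0.000010i  (running Σ = +0.128654-0.000000i)
  m=7: -0.000243-0.000811i × -0.000063-0.000358i = -0.000000+0.000000i  (running Σ = +0.128654-0.000000i)
Accumulated sum +0.128654-0.000000i; after 4π/(2l+1) scaling, +0.107781-0.000000i ⇒ P_7 = 0.107781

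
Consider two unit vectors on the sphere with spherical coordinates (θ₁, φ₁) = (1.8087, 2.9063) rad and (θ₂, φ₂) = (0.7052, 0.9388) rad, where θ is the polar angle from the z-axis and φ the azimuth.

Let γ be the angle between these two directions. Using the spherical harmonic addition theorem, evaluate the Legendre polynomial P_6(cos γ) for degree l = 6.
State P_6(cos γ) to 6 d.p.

Summing Y*_{l m}(θ₁,φ₁)·Y_{l m}(θ₂,φ₂) over m ∈ [−6, 6]; prefactor 4π/(2·6+1) = 0.966644:
  m=-6: 0.06445 - 0.40185j × 0.02851 + 0.02169j = 0.01056 - 0.01006j  (running Σ = 0.01056 - 0.01006j)
  m=-5: 0.13135 - 0.31564j × -0.00268 + 0.14578j = 0.04566 + 0.01999j  (running Σ = 0.05622 + 0.00993j)
  m=-4: -0.07291 + 0.10008j × -0.27694 + 0.19505j = 0.00067 - 0.04194j  (running Σ = 0.05689 - 0.03200j)
  m=-3: -0.25618 + 0.21837j × -0.43245 - 0.14580j = 0.14263 - 0.05708j  (running Σ = 0.19951 - 0.08908j)
  m=-2: 0.02799 - 0.01424j × -0.06853 - 0.21632j = -0.00500 - 0.00508j  (running Σ = 0.19452 - 0.09416j)
  m=-1: 0.31523 - 0.07557j × -0.15616 + 0.21329j = -0.03311 + 0.07904j  (running Σ = 0.16141 - 0.01513j)
  m=0: -0.00639 + 0.00000j × -0.31728 + 0.00000j = 0.00203 + 0.00000j  (running Σ = 0.16343 - 0.01513j)
  m=1: -0.31523 - 0.07557j × 0.15616 + 0.21329j = -0.03311 - 0.07904j  (running Σ = 0.13032 - 0.09416j)
  m=2: 0.02799 + 0.01424j × -0.06853 + 0.21632j = -0.00500 + 0.00508j  (running Σ = 0.12532 - 0.08908j)
  m=3: 0.25618 + 0.21837j × 0.43245 - 0.14580j = 0.14263 + 0.05708j  (running Σ = 0.26795 - 0.03200j)
  m=4: -0.07291 - 0.10008j × -0.27694 - 0.19505j = 0.00067 + 0.04194j  (running Σ = 0.26862 + 0.00993j)
  m=5: -0.13135 - 0.31564j × 0.00268 + 0.14578j = 0.04566 - 0.01999j  (running Σ = 0.31428 - 0.01006j)
  m=6: 0.06445 + 0.40185j × 0.02851 - 0.02169j = 0.01056 + 0.01006j  (running Σ = 0.32484 - 0.00000j)
Σ over m = 0.32484 - 0.00000j; ×(4π/13) → 0.31400 - 0.00000j. Real part: 0.314003

0.314003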